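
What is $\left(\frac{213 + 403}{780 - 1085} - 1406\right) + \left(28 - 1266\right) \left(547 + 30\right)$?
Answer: $- \frac{218298876}{305} \approx -7.1573 \cdot 10^{5}$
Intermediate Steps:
$\left(\frac{213 + 403}{780 - 1085} - 1406\right) + \left(28 - 1266\right) \left(547 + 30\right) = \left(\frac{616}{-305} - 1406\right) - 714326 = \left(616 \left(- \frac{1}{305}\right) - 1406\right) - 714326 = \left(- \frac{616}{305} - 1406\right) - 714326 = - \frac{429446}{305} - 714326 = - \frac{218298876}{305}$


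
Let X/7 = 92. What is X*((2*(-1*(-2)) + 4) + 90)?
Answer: 63112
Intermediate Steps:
X = 644 (X = 7*92 = 644)
X*((2*(-1*(-2)) + 4) + 90) = 644*((2*(-1*(-2)) + 4) + 90) = 644*((2*2 + 4) + 90) = 644*((4 + 4) + 90) = 644*(8 + 90) = 644*98 = 63112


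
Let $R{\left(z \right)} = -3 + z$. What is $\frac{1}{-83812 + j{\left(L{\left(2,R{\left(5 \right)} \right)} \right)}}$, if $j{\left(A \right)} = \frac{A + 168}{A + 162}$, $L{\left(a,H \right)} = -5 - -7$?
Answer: $- \frac{82}{6872499} \approx -1.1932 \cdot 10^{-5}$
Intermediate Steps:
$L{\left(a,H \right)} = 2$ ($L{\left(a,H \right)} = -5 + 7 = 2$)
$j{\left(A \right)} = \frac{168 + A}{162 + A}$
$\frac{1}{-83812 + j{\left(L{\left(2,R{\left(5 \right)} \right)} \right)}} = \frac{1}{-83812 + \frac{168 + 2}{162 + 2}} = \frac{1}{-83812 + \frac{1}{164} \cdot 170} = \frac{1}{-83812 + \frac{85}{82}} = \frac{1}{- \frac{6872499}{82}} = - \frac{82}{6872499}$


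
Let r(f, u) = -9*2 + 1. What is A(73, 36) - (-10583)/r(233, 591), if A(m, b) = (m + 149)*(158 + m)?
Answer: 861211/17 ≈ 50660.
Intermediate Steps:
A(m, b) = (149 + m)*(158 + m)
r(f, u) = -17 (r(f, u) = -18 + 1 = -17)
A(73, 36) - (-10583)/r(233, 591) = (23542 + 73² + 307*73) - (-10583)/(-17) = (23542 + 5329 + 22411) - (-10583)*(-1)/17 = 51282 - 1*10583/17 = 51282 - 10583/17 = 861211/17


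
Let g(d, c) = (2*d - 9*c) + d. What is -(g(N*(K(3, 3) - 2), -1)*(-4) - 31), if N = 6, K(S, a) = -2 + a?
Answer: -5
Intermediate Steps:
g(d, c) = -9*c + 3*d (g(d, c) = (-9*c + 2*d) + d = -9*c + 3*d)
-(g(N*(K(3, 3) - 2), -1)*(-4) - 31) = -((-9*(-1) + 3*(6*((-2 + 3) - 2)))*(-4) - 31) = -((9 + 3*(6*(1 - 2)))*(-4) - 31) = -((9 + 3*(6*(-1)))*(-4) - 31) = -((9 + 3*(-6))*(-4) - 31) = -((9 - 18)*(-4) - 31) = -(-9*(-4) - 31) = -(36 - 31) = -1*5 = -5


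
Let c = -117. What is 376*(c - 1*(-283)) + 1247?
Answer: 63663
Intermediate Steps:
376*(c - 1*(-283)) + 1247 = 376*(-117 - 1*(-283)) + 1247 = 376*(-117 + 283) + 1247 = 376*166 + 1247 = 62416 + 1247 = 63663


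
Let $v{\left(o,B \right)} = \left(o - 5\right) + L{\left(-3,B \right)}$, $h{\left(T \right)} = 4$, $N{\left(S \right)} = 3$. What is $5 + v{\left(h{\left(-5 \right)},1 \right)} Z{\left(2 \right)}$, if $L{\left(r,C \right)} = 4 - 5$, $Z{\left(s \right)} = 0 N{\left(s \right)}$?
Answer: $5$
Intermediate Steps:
$Z{\left(s \right)} = 0$ ($Z{\left(s \right)} = 0 \cdot 3 = 0$)
$L{\left(r,C \right)} = -1$
$v{\left(o,B \right)} = -6 + o$ ($v{\left(o,B \right)} = \left(o - 5\right) - 1 = \left(-5 + o\right) - 1 = -6 + o$)
$5 + v{\left(h{\left(-5 \right)},1 \right)} Z{\left(2 \right)} = 5 + \left(-6 + 4\right) 0 = 5 - 0 = 5 + 0 = 5$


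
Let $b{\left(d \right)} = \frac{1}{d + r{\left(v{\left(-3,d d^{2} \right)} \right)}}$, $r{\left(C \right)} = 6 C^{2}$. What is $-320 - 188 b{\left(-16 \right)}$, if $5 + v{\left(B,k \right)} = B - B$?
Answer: $- \frac{21534}{67} \approx -321.4$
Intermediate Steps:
$v{\left(B,k \right)} = -5$ ($v{\left(B,k \right)} = -5 + \left(B - B\right) = -5 + 0 = -5$)
$b{\left(d \right)} = \frac{1}{150 + d}$ ($b{\left(d \right)} = \frac{1}{d + 6 \left(-5\right)^{2}} = \frac{1}{d + 6 \cdot 25} = \frac{1}{d + 150} = \frac{1}{150 + d}$)
$-320 - 188 b{\left(-16 \right)} = -320 - \frac{188}{150 - 16} = -320 - \frac{188}{134} = -320 - \frac{94}{67} = - \frac{21534}{67}$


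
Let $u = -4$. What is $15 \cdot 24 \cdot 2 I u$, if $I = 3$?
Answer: $-8640$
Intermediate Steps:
$15 \cdot 24 \cdot 2 I u = 15 \cdot 24 \cdot 2 \cdot 3 \left(-4\right) = 360 \cdot 6 \left(-4\right) = 360 \left(-24\right) = -8640$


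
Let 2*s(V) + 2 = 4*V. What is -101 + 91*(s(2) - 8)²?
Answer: 2174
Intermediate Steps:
s(V) = -1 + 2*V (s(V) = -1 + (4*V)/2 = -1 + 2*V)
-101 + 91*(s(2) - 8)² = -101 + 91*((-1 + 2*2) - 8)² = -101 + 91*((-1 + 4) - 8)² = -101 + 91*(3 - 8)² = -101 + 91*(-5)² = -101 + 91*25 = -101 + 2275 = 2174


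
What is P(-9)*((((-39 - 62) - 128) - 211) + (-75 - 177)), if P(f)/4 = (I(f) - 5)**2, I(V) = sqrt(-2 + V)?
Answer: -38752 + 27680*I*sqrt(11) ≈ -38752.0 + 91804.0*I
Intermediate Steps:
P(f) = 4*(-5 + sqrt(-2 + f))**2 (P(f) = 4*(sqrt(-2 + f) - 5)**2 = 4*(-5 + sqrt(-2 + f))**2)
P(-9)*((((-39 - 62) - 128) - 211) + (-75 - 177)) = (4*(-5 + sqrt(-2 - 9))**2)*((((-39 - 62) - 128) - 211) + (-75 - 177)) = (4*(-5 + sqrt(-11))**2)*(((-101 - 128) - 211) - 252) = (4*(-5 + I*sqrt(11))**2)*((-229 - 211) - 252) = (4*(-5 + I*sqrt(11))**2)*(-440 - 252) = (4*(-5 + I*sqrt(11))**2)*(-692) = -2768*(-5 + I*sqrt(11))**2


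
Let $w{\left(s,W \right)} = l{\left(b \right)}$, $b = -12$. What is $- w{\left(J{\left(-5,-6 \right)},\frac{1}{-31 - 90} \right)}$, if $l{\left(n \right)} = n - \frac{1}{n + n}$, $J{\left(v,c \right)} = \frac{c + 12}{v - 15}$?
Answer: $\frac{287}{24} \approx 11.958$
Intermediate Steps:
$J{\left(v,c \right)} = \frac{12 + c}{-15 + v}$
$l{\left(n \right)} = n - \frac{1}{2 n}$
$w{\left(s,W \right)} = - \frac{287}{24}$ ($w{\left(s,W \right)} = -12 - \frac{1}{2 \left(-12\right)} = -12 - - \frac{1}{24} = -12 + \frac{1}{24} = - \frac{287}{24}$)
$- w{\left(J{\left(-5,-6 \right)},\frac{1}{-31 - 90} \right)} = \left(-1\right) \left(- \frac{287}{24}\right) = \frac{287}{24}$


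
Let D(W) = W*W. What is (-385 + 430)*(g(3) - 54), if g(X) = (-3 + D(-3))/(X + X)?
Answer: -2385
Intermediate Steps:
D(W) = W²
g(X) = 3/X (g(X) = (-3 + (-3)²)/(X + X) = (-3 + 9)/((2*X)) = 6*(1/(2*X)) = 3/X)
(-385 + 430)*(g(3) - 54) = (-385 + 430)*(3/3 - 54) = 45*(3*(⅓) - 54) = 45*(1 - 54) = 45*(-53) = -2385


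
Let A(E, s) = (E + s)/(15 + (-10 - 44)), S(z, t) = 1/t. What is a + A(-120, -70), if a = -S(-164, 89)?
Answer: 16871/3471 ≈ 4.8606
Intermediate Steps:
A(E, s) = -E/39 - s/39 (A(E, s) = (E + s)/(15 - 54) = (E + s)/(-39) = (E + s)*(-1/39) = -E/39 - s/39)
a = -1/89 ≈ -0.011236
a + A(-120, -70) = -1/89 + (-1/39*(-120) - 1/39*(-70)) = -1/89 + (40/13 + 70/39) = -1/89 + 190/39 = 16871/3471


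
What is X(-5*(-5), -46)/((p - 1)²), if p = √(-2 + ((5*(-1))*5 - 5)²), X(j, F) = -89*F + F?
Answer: 4048/(1 - √898)² ≈ 4.8244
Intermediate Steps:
X(j, F) = -88*F
p = √898 (p = √(-2 + (-5*5 - 5)²) = √(-2 + (-25 - 5)²) = √(-2 + (-30)²) = √(-2 + 900) = √898 ≈ 29.967)
X(-5*(-5), -46)/((p - 1)²) = (-88*(-46))/((√898 - 1)²) = 4048/((-1 + √898)²) = 4048/(-1 + √898)²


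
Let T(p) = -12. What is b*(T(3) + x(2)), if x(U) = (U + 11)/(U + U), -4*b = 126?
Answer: 2205/8 ≈ 275.63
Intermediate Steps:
b = -63/2 (b = -¼*126 = -63/2 ≈ -31.500)
x(U) = (11 + U)/(2*U) (x(U) = (11 + U)/((2*U)) = (11 + U)*(1/(2*U)) = (11 + U)/(2*U))
b*(T(3) + x(2)) = -63*(-12 + (½)*(11 + 2)/2)/2 = -63*(-12 + (½)*(½)*13)/2 = -63*(-12 + 13/4)/2 = -63/2*(-35/4) = 2205/8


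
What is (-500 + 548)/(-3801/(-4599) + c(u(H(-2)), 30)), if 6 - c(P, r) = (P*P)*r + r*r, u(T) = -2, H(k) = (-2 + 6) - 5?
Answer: -10512/221885 ≈ -0.047376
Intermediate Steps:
H(k) = -1 (H(k) = 4 - 5 = -1)
c(P, r) = 6 - r² - r*P² (c(P, r) = 6 - ((P*P)*r + r*r) = 6 - (P²*r + r²) = 6 - (r*P² + r²) = 6 - (r² + r*P²) = 6 + (-r² - r*P²) = 6 - r² - r*P²)
(-500 + 548)/(-3801/(-4599) + c(u(H(-2)), 30)) = (-500 + 548)/(-3801/(-4599) + (6 - 1*30² - 1*30*(-2)²)) = 48/(-3801*(-1/4599) + (6 - 1*900 - 1*30*4)) = 48/(181/219 + (6 - 900 - 120)) = 48/(181/219 - 1014) = 48/(-221885/219) = 48*(-219/221885) = -10512/221885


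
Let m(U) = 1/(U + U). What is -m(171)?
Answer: -1/342 ≈ -0.0029240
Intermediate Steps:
m(U) = 1/(2*U)
-m(171) = -1/(2*171) = -1*1/342 = -1/342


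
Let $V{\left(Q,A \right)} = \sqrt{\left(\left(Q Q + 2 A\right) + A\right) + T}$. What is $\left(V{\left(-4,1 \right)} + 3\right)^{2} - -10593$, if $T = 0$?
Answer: $10621 + 6 \sqrt{19} \approx 10647.0$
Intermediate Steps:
$V{\left(Q,A \right)} = \sqrt{Q^{2} + 3 A}$ ($V{\left(Q,A \right)} = \sqrt{\left(\left(Q Q + 2 A\right) + A\right) + 0} = \sqrt{\left(\left(Q^{2} + 2 A\right) + A\right) + 0} = \sqrt{\left(Q^{2} + 3 A\right) + 0} = \sqrt{Q^{2} + 3 A}$)
$\left(V{\left(-4,1 \right)} + 3\right)^{2} - -10593 = \left(\sqrt{\left(-4\right)^{2} + 3 \cdot 1} + 3\right)^{2} - -10593 = \left(\sqrt{16 + 3} + 3\right)^{2} + 10593 = \left(\sqrt{19} + 3\right)^{2} + 10593 = \left(3 + \sqrt{19}\right)^{2} + 10593 = 10593 + \left(3 + \sqrt{19}\right)^{2}$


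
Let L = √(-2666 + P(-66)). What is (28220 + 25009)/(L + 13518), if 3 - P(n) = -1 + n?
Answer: 359774811/91369460 - 53229*I*√649/91369460 ≈ 3.9376 - 0.014841*I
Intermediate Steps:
P(n) = 4 - n (P(n) = 3 - (-1 + n) = 3 + (1 - n) = 4 - n)
L = 2*I*√649 (L = √(-2666 + (4 - 1*(-66))) = √(-2666 + (4 + 66)) = √(-2666 + 70) = √(-2596) = 2*I*√649 ≈ 50.951*I)
(28220 + 25009)/(L + 13518) = (28220 + 25009)/(2*I*√649 + 13518) = 53229/(13518 + 2*I*√649)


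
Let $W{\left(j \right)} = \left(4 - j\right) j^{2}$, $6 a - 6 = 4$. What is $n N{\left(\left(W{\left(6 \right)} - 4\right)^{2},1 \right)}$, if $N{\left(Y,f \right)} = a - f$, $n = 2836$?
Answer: $\frac{5672}{3} \approx 1890.7$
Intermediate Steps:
$a = \frac{5}{3}$ ($a = 1 + \frac{1}{6} \cdot 4 = 1 + \frac{2}{3} = \frac{5}{3} \approx 1.6667$)
$W{\left(j \right)} = j^{2} \left(4 - j\right)$
$N{\left(Y,f \right)} = \frac{5}{3} - f$
$n N{\left(\left(W{\left(6 \right)} - 4\right)^{2},1 \right)} = 2836 \left(\frac{5}{3} - 1\right) = 2836 \cdot \frac{2}{3} = \frac{5672}{3}$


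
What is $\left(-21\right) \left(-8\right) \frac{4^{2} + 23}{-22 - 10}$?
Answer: $- \frac{819}{4} \approx -204.75$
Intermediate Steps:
$\left(-21\right) \left(-8\right) \frac{4^{2} + 23}{-22 - 10} = 168 \frac{16 + 23}{-32} = 168 \cdot 39 \left(- \frac{1}{32}\right) = 168 \left(- \frac{39}{32}\right) = - \frac{819}{4}$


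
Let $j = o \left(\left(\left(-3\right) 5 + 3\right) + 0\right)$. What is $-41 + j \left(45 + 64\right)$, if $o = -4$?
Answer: $5191$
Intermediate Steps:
$j = 48$ ($j = - 4 \left(\left(\left(-3\right) 5 + 3\right) + 0\right) = - 4 \left(\left(-15 + 3\right) + 0\right) = - 4 \left(-12 + 0\right) = \left(-4\right) \left(-12\right) = 48$)
$-41 + j \left(45 + 64\right) = -41 + 48 \left(45 + 64\right) = -41 + 48 \cdot 109 = -41 + 5232 = 5191$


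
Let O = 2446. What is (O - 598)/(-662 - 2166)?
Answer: -66/101 ≈ -0.65347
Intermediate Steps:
(O - 598)/(-662 - 2166) = (2446 - 598)/(-662 - 2166) = 1848/(-2828) = 1848*(-1/2828) = -66/101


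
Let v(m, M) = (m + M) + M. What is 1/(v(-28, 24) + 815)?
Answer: 1/835 ≈ 0.0011976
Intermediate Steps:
v(m, M) = m + 2*M (v(m, M) = (M + m) + M = m + 2*M)
1/(v(-28, 24) + 815) = 1/((-28 + 2*24) + 815) = 1/((-28 + 48) + 815) = 1/(20 + 815) = 1/835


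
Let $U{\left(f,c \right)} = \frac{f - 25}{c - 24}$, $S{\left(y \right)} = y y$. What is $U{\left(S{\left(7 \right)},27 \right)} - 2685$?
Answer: $-2677$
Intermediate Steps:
$S{\left(y \right)} = y^{2}$
$U{\left(f,c \right)} = \frac{-25 + f}{-24 + c}$
$U{\left(S{\left(7 \right)},27 \right)} - 2685 = \frac{-25 + 7^{2}}{-24 + 27} - 2685 = \frac{-25 + 49}{3} - 2685 = \frac{1}{3} \cdot 24 - 2685 = 8 - 2685 = -2677$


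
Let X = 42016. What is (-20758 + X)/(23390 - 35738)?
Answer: -1181/686 ≈ -1.7216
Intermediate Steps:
(-20758 + X)/(23390 - 35738) = (-20758 + 42016)/(23390 - 35738) = 21258/(-12348) = 21258*(-1/12348) = -1181/686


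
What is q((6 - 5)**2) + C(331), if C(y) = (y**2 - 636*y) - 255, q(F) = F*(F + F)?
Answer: -101208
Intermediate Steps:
q(F) = 2*F**2 (q(F) = F*(2*F) = 2*F**2)
C(y) = -255 + y**2 - 636*y
q((6 - 5)**2) + C(331) = 2*((6 - 5)**2)**2 + (-255 + 331**2 - 636*331) = 2*(1**2)**2 + (-255 + 109561 - 210516) = 2*1**2 - 101210 = 2*1 - 101210 = 2 - 101210 = -101208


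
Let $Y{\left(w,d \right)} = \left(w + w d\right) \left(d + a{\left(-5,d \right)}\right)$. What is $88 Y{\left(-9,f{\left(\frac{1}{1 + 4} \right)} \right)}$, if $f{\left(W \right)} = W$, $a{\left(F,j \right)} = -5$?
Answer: $\frac{114048}{25} \approx 4561.9$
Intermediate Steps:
$Y{\left(w,d \right)} = \left(-5 + d\right) \left(w + d w\right)$ ($Y{\left(w,d \right)} = \left(w + w d\right) \left(d - 5\right) = \left(w + d w\right) \left(-5 + d\right) = \left(-5 + d\right) \left(w + d w\right)$)
$88 Y{\left(-9,f{\left(\frac{1}{1 + 4} \right)} \right)} = 88 \left(- 9 \left(-5 + \left(\frac{1}{1 + 4}\right)^{2} - \frac{4}{1 + 4}\right)\right) = 88 \left(- 9 \left(-5 + \left(\frac{1}{5}\right)^{2} - \frac{4}{5}\right)\right) = 88 \left(- 9 \left(-5 + \frac{1}{25} - \frac{4}{5}\right)\right) = 88 \left(\left(-9\right) \left(- \frac{144}{25}\right)\right) = 88 \cdot \frac{1296}{25} = \frac{114048}{25}$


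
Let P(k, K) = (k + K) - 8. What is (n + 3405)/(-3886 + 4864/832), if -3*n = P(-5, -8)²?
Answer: -7059/8407 ≈ -0.83966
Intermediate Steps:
P(k, K) = -8 + K + k (P(k, K) = (K + k) - 8 = -8 + K + k)
n = -147 (n = -(-8 - 8 - 5)²/3 = -⅓*(-21)² = -⅓*441 = -147)
(n + 3405)/(-3886 + 4864/832) = (-147 + 3405)/(-3886 + 4864/832) = 3258/(-3886 + 4864*(1/832)) = 3258/(-3886 + 76/13) = 3258/(-50442/13) = 3258*(-13/50442) = -7059/8407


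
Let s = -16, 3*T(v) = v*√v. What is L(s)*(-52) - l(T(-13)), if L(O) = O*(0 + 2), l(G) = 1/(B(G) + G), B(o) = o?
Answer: 1664 - 3*I*√13/338 ≈ 1664.0 - 0.032002*I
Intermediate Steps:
T(v) = v^(3/2)/3 (T(v) = (v*√v)/3 = v^(3/2)/3)
l(G) = 1/(2*G) (l(G) = 1/(G + G) = 1/(2*G))
L(O) = 2*O (L(O) = O*2 = 2*O)
L(s)*(-52) - l(T(-13)) = (2*(-16))*(-52) - 1/(2*((-13)^(3/2)/3)) = -32*(-52) - 1/(2*((-13*I*√13)/3)) = 1664 - 1/(2*((-13*I*√13/3))) = 1664 - 3*I*√13/169/2 = 1664 - 3*I*√13/338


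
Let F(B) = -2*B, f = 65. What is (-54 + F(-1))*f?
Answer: -3380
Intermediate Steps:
(-54 + F(-1))*f = (-54 - 2*(-1))*65 = (-54 + 2)*65 = -52*65 = -3380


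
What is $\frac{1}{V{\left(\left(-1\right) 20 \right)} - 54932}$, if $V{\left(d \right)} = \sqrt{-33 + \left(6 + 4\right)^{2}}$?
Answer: $- \frac{54932}{3017524557} - \frac{\sqrt{67}}{3017524557} \approx -1.8207 \cdot 10^{-5}$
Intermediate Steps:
$V{\left(d \right)} = \sqrt{67}$ ($V{\left(d \right)} = \sqrt{-33 + 10^{2}} = \sqrt{-33 + 100} = \sqrt{67}$)
$\frac{1}{V{\left(\left(-1\right) 20 \right)} - 54932} = \frac{1}{\sqrt{67} - 54932} = \frac{1}{-54932 + \sqrt{67}}$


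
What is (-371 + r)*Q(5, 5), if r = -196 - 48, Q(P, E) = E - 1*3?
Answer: -1230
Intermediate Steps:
Q(P, E) = -3 + E (Q(P, E) = E - 3 = -3 + E)
r = -244
(-371 + r)*Q(5, 5) = (-371 - 244)*(-3 + 5) = -615*2 = -1230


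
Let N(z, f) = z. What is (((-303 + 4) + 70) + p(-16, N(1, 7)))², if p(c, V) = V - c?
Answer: 44944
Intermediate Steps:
(((-303 + 4) + 70) + p(-16, N(1, 7)))² = (((-303 + 4) + 70) + (1 - 1*(-16)))² = ((-299 + 70) + (1 + 16))² = (-229 + 17)² = (-212)² = 44944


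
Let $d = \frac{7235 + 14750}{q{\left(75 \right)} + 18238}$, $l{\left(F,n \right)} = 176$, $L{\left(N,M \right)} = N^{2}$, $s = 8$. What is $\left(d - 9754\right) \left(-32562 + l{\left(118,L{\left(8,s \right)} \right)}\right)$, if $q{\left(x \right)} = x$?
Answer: $\frac{5784237308562}{18313} \approx 3.1585 \cdot 10^{8}$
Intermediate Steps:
$d = \frac{21985}{18313}$ ($d = \frac{7235 + 14750}{75 + 18238} = \frac{21985}{18313} \approx 1.2005$)
$\left(d - 9754\right) \left(-32562 + l{\left(118,L{\left(8,s \right)} \right)}\right) = \left(\frac{21985}{18313} - 9754\right) \left(-32562 + 176\right) = \left(- \frac{178603017}{18313}\right) \left(-32386\right) = \frac{5784237308562}{18313}$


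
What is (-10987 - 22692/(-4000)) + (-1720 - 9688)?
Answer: -22389327/1000 ≈ -22389.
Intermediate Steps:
(-10987 - 22692/(-4000)) + (-1720 - 9688) = (-10987 - 22692*(-1/4000)) - 11408 = (-10987 + 5673/1000) - 11408 = -10981327/1000 - 11408 = -22389327/1000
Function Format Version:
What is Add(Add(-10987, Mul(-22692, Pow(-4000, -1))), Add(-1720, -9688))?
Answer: Rational(-22389327, 1000) ≈ -22389.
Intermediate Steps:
Add(Add(-10987, Mul(-22692, Pow(-4000, -1))), Add(-1720, -9688)) = Add(Add(-10987, Mul(-22692, Rational(-1, 4000))), -11408) = Add(Add(-10987, Rational(5673, 1000)), -11408) = Add(Rational(-10981327, 1000), -11408) = Rational(-22389327, 1000)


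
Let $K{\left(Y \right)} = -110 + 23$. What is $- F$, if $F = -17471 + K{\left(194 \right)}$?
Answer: $17558$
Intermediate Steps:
$K{\left(Y \right)} = -87$
$F = -17558$ ($F = -17471 - 87 = -17558$)
$- F = \left(-1\right) \left(-17558\right) = 17558$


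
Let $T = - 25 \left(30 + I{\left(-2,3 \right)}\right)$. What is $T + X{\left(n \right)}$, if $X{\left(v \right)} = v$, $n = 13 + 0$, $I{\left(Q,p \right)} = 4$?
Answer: $-837$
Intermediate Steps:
$n = 13$
$T = -850$ ($T = - 25 \left(30 + 4\right) = \left(-25\right) 34 = -850$)
$T + X{\left(n \right)} = -850 + 13 = -837$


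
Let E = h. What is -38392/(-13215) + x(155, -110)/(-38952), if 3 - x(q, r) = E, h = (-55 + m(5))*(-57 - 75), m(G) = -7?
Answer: 178173011/57194520 ≈ 3.1152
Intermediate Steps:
h = 8184 (h = (-55 - 7)*(-57 - 75) = -62*(-132) = 8184)
E = 8184
x(q, r) = -8181 (x(q, r) = 3 - 1*8184 = 3 - 8184 = -8181)
-38392/(-13215) + x(155, -110)/(-38952) = -38392/(-13215) - 8181/(-38952) = -38392*(-1/13215) - 8181*(-1/38952) = 38392/13215 + 909/4328 = 178173011/57194520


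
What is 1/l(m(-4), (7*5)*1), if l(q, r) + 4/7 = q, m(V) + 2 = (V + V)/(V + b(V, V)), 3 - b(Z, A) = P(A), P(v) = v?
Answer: -21/110 ≈ -0.19091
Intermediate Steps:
b(Z, A) = 3 - A
m(V) = -2 + 2*V/3 (m(V) = -2 + (V + V)/(V + (3 - V)) = -2 + (2*V)/3 = -2 + (2*V)*(⅓) = -2 + 2*V/3)
l(q, r) = -4/7 + q
1/l(m(-4), (7*5)*1) = 1/(-4/7 + (-2 + (⅔)*(-4))) = 1/(-4/7 + (-2 - 8/3)) = 1/(-4/7 - 14/3) = 1/(-110/21) = -21/110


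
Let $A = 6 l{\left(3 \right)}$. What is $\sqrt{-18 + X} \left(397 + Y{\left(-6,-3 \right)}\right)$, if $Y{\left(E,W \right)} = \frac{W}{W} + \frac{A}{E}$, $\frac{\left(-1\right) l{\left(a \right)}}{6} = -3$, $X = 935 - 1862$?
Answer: $1140 i \sqrt{105} \approx 11682.0 i$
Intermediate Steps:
$X = -927$
$l{\left(a \right)} = 18$ ($l{\left(a \right)} = \left(-6\right) \left(-3\right) = 18$)
$A = 108$ ($A = 6 \cdot 18 = 108$)
$Y{\left(E,W \right)} = 1 + \frac{108}{E}$ ($Y{\left(E,W \right)} = \frac{W}{W} + \frac{108}{E} = 1 + \frac{108}{E}$)
$\sqrt{-18 + X} \left(397 + Y{\left(-6,-3 \right)}\right) = \sqrt{-18 - 927} \left(397 + \frac{108 - 6}{-6}\right) = \sqrt{-945} \left(397 - 17\right) = 3 i \sqrt{105} \left(397 - 17\right) = 3 i \sqrt{105} \cdot 380 = 1140 i \sqrt{105}$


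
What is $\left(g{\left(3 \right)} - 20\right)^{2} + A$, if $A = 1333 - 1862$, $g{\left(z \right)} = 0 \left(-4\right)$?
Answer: $-129$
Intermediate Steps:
$g{\left(z \right)} = 0$
$A = -529$ ($A = 1333 - 1862 = -529$)
$\left(g{\left(3 \right)} - 20\right)^{2} + A = \left(0 - 20\right)^{2} - 529 = \left(-20\right)^{2} - 529 = 400 - 529 = -129$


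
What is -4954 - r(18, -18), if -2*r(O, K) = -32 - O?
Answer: -4979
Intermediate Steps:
r(O, K) = 16 + O/2 (r(O, K) = -(-32 - O)/2 = 16 + O/2)
-4954 - r(18, -18) = -4954 - (16 + (1/2)*18) = -4954 - (16 + 9) = -4954 - 1*25 = -4954 - 25 = -4979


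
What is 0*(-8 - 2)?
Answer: 0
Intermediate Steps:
0*(-8 - 2) = 0*(-10) = 0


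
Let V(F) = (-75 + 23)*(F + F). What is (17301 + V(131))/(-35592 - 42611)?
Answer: -3677/78203 ≈ -0.047019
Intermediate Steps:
V(F) = -104*F
(17301 + V(131))/(-35592 - 42611) = (17301 - 104*131)/(-35592 - 42611) = (17301 - 13624)/(-78203) = 3677*(-1/78203) = -3677/78203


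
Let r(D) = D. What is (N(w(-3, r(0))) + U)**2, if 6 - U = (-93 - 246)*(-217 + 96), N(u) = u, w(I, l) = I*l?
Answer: 1682066169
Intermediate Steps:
U = -41013 (U = 6 - (-93 - 246)*(-217 + 96) = 6 - (-339)*(-121) = 6 - 1*41019 = 6 - 41019 = -41013)
(N(w(-3, r(0))) + U)**2 = (-3*0 - 41013)**2 = (0 - 41013)**2 = (-41013)**2 = 1682066169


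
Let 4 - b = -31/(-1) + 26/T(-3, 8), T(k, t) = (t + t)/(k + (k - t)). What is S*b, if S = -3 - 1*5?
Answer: 34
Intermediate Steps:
T(k, t) = 2*t/(-t + 2*k) (T(k, t) = (2*t)/(-t + 2*k) = 2*t/(-t + 2*k))
S = -8 (S = -3 - 5 = -8)
b = -17/4 (b = 4 - (-31/(-1) + 26/((2*8/(-1*8 + 2*(-3))))) = 4 - (-31*(-1) + 26/((2*8/(-8 - 6)))) = 4 - (31 + 26/((2*8/(-14)))) = 4 - (31 + 26/((2*8*(-1/14)))) = 4 - (31 + 26/(-8/7)) = 4 - (31 + 26*(-7/8)) = 4 - (31 - 91/4) = 4 - 1*33/4 = 4 - 33/4 = -17/4 ≈ -4.2500)
S*b = -8*(-17/4) = 34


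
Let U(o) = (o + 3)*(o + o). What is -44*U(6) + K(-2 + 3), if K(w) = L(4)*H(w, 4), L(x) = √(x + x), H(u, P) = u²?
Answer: -4752 + 2*√2 ≈ -4749.2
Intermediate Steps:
L(x) = √2*√x (L(x) = √(2*x) = √2*√x)
U(o) = 2*o*(3 + o) (U(o) = (3 + o)*(2*o) = 2*o*(3 + o))
K(w) = 2*√2*w² (K(w) = (√2*√4)*w² = (√2*2)*w² = (2*√2)*w² = 2*√2*w²)
-44*U(6) + K(-2 + 3) = -88*6*(3 + 6) + 2*√2*(-2 + 3)² = -88*6*9 + 2*√2*1² = -44*108 + 2*√2*1 = -4752 + 2*√2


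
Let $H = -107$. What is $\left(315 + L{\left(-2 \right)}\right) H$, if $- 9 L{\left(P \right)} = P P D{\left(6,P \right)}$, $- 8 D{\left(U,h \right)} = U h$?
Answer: $- \frac{100901}{3} \approx -33634.0$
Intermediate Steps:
$D{\left(U,h \right)} = - \frac{U h}{8}$
$L{\left(P \right)} = \frac{P^{3}}{12}$ ($L{\left(P \right)} = - \frac{P P \left(\left(- \frac{1}{8}\right) 6 P\right)}{9} = - \frac{P^{2} \left(- \frac{3 P}{4}\right)}{9} = - \frac{\left(- \frac{3}{4}\right) P^{3}}{9} = \frac{P^{3}}{12}$)
$\left(315 + L{\left(-2 \right)}\right) H = \left(315 + \frac{\left(-2\right)^{3}}{12}\right) \left(-107\right) = \left(315 + \frac{1}{12} \left(-8\right)\right) \left(-107\right) = \left(315 - \frac{2}{3}\right) \left(-107\right) = \frac{943}{3} \left(-107\right) = - \frac{100901}{3}$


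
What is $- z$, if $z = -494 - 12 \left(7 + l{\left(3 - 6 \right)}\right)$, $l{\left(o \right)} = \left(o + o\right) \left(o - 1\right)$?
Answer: $866$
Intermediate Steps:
$l{\left(o \right)} = 2 o \left(-1 + o\right)$
$z = -866$ ($z = -494 - 12 \left(7 + 2 \left(3 - 6\right) \left(-1 + \left(3 - 6\right)\right)\right) = -494 - 12 \left(7 + 2 \left(-3\right) \left(-1 - 3\right)\right) = -494 - 12 \left(7 + 2 \left(-3\right) \left(-4\right)\right) = -494 - 12 \left(7 + 24\right) = -494 - 12 \cdot 31 = -494 - 372 = -866$)
$- z = \left(-1\right) \left(-866\right) = 866$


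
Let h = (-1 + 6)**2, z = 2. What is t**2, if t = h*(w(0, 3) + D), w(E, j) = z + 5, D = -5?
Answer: 2500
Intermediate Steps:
w(E, j) = 7 (w(E, j) = 2 + 5 = 7)
h = 25 (h = 5**2 = 25)
t = 50 (t = 25*(7 - 5) = 25*2 = 50)
t**2 = 50**2 = 2500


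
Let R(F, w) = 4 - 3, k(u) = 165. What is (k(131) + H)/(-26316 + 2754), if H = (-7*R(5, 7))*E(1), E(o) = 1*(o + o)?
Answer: -151/23562 ≈ -0.0064086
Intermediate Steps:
E(o) = 2*o (E(o) = 1*(2*o) = 2*o)
R(F, w) = 1
H = -14 (H = (-7*1)*(2*1) = -7*2 = -14)
(k(131) + H)/(-26316 + 2754) = (165 - 14)/(-26316 + 2754) = 151/(-23562) = 151*(-1/23562) = -151/23562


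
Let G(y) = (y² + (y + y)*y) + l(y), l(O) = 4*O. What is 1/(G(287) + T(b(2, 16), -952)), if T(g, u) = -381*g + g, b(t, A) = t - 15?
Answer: 1/253195 ≈ 3.9495e-6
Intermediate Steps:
b(t, A) = -15 + t
T(g, u) = -380*g
G(y) = 3*y² + 4*y (G(y) = (y² + (y + y)*y) + 4*y = (y² + (2*y)*y) + 4*y = (y² + 2*y²) + 4*y = 3*y² + 4*y)
1/(G(287) + T(b(2, 16), -952)) = 1/(287*(4 + 3*287) - 380*(-15 + 2)) = 1/(287*(4 + 861) - 380*(-13)) = 1/(287*865 + 4940) = 1/(248255 + 4940) = 1/253195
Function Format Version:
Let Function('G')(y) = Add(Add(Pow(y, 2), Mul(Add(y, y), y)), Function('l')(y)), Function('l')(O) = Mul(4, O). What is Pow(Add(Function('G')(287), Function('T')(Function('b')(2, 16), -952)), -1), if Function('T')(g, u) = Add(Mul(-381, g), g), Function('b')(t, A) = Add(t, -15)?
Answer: Rational(1, 253195) ≈ 3.9495e-6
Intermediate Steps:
Function('b')(t, A) = Add(-15, t)
Function('T')(g, u) = Mul(-380, g)
Function('G')(y) = Add(Mul(3, Pow(y, 2)), Mul(4, y)) (Function('G')(y) = Add(Add(Pow(y, 2), Mul(Add(y, y), y)), Mul(4, y)) = Add(Add(Pow(y, 2), Mul(Mul(2, y), y)), Mul(4, y)) = Add(Add(Pow(y, 2), Mul(2, Pow(y, 2))), Mul(4, y)) = Add(Mul(3, Pow(y, 2)), Mul(4, y)))
Pow(Add(Function('G')(287), Function('T')(Function('b')(2, 16), -952)), -1) = Pow(Add(Mul(287, Add(4, Mul(3, 287))), Mul(-380, Add(-15, 2))), -1) = Pow(Add(Mul(287, Add(4, 861)), Mul(-380, -13)), -1) = Pow(Add(Mul(287, 865), 4940), -1) = Pow(Add(248255, 4940), -1) = Pow(253195, -1) = Rational(1, 253195)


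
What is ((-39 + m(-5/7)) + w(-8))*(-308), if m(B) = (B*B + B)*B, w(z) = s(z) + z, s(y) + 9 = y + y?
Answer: 1084424/49 ≈ 22131.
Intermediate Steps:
s(y) = -9 + 2*y (s(y) = -9 + (y + y) = -9 + 2*y)
w(z) = -9 + 3*z (w(z) = (-9 + 2*z) + z = -9 + 3*z)
m(B) = B*(B + B**2) (m(B) = (B**2 + B)*B = (B + B**2)*B = B*(B + B**2))
((-39 + m(-5/7)) + w(-8))*(-308) = ((-39 + (-5/7)**2*(1 - 5/7)) + (-9 + 3*(-8)))*(-308) = ((-39 + (-5*1/7)**2*(1 - 5*1/7)) + (-9 - 24))*(-308) = ((-39 + (-5/7)**2*(1 - 5/7)) - 33)*(-308) = ((-39 + (25/49)*(2/7)) - 33)*(-308) = ((-39 + 50/343) - 33)*(-308) = (-13327/343 - 33)*(-308) = -24646/343*(-308) = 1084424/49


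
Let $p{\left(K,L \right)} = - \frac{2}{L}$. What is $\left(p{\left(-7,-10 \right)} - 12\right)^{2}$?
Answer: $\frac{3481}{25} \approx 139.24$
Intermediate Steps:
$\left(p{\left(-7,-10 \right)} - 12\right)^{2} = \left(- \frac{2}{-10} - 12\right)^{2} = \left(\left(-2\right) \left(- \frac{1}{10}\right) - 12\right)^{2} = \left(\frac{1}{5} - 12\right)^{2} = \left(- \frac{59}{5}\right)^{2} = \frac{3481}{25}$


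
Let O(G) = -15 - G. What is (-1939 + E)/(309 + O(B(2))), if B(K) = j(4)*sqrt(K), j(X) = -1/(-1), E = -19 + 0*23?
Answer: -287826/43217 - 979*sqrt(2)/43217 ≈ -6.6921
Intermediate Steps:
E = -19 (E = -19 + 0 = -19)
j(X) = 1 (j(X) = -1*(-1) = 1)
B(K) = sqrt(K) (B(K) = 1*sqrt(K) = sqrt(K))
(-1939 + E)/(309 + O(B(2))) = (-1939 - 19)/(309 + (-15 - sqrt(2))) = -1958/(294 - sqrt(2))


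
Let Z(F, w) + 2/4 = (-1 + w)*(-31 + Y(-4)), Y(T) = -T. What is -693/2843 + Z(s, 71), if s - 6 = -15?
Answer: -10750769/5686 ≈ -1890.7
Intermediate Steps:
s = -9 (s = 6 - 15 = -9)
Z(F, w) = 53/2 - 27*w (Z(F, w) = -1/2 + (-1 + w)*(-31 - 1*(-4)) = -1/2 + (-1 + w)*(-31 + 4) = -1/2 + (-1 + w)*(-27) = -1/2 + (27 - 27*w) = 53/2 - 27*w)
-693/2843 + Z(s, 71) = -693/2843 + (53/2 - 27*71) = -693*1/2843 + (53/2 - 1917) = -693/2843 - 3781/2 = -10750769/5686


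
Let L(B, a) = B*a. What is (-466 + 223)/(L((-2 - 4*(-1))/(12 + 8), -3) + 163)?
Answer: -2430/1627 ≈ -1.4935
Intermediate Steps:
(-466 + 223)/(L((-2 - 4*(-1))/(12 + 8), -3) + 163) = (-466 + 223)/(((-2 - 4*(-1))/(12 + 8))*(-3) + 163) = -243/(((-2 + 4)/20)*(-3) + 163) = -243/((2*(1/20))*(-3) + 163) = -243/((⅒)*(-3) + 163) = -243/(-3/10 + 163) = -243/1627/10 = -243*10/1627 = -2430/1627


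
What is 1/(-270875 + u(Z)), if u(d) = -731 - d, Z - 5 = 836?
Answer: -1/272447 ≈ -3.6704e-6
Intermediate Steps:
Z = 841 (Z = 5 + 836 = 841)
1/(-270875 + u(Z)) = 1/(-270875 + (-731 - 1*841)) = 1/(-270875 + (-731 - 841)) = 1/(-270875 - 1572) = 1/(-272447) = -1/272447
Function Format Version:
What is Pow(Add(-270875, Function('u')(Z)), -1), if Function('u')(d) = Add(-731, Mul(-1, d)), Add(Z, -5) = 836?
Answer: Rational(-1, 272447) ≈ -3.6704e-6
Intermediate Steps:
Z = 841 (Z = Add(5, 836) = 841)
Pow(Add(-270875, Function('u')(Z)), -1) = Pow(Add(-270875, Add(-731, Mul(-1, 841))), -1) = Pow(Add(-270875, Add(-731, -841)), -1) = Pow(Add(-270875, -1572), -1) = Pow(-272447, -1) = Rational(-1, 272447)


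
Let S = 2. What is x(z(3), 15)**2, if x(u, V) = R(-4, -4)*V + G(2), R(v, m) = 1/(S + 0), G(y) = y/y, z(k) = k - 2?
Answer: 289/4 ≈ 72.250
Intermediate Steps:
z(k) = -2 + k
G(y) = 1
R(v, m) = 1/2 (R(v, m) = 1/(2 + 0) = 1/2)
x(u, V) = 1 + V/2 (x(u, V) = V/2 + 1 = 1 + V/2)
x(z(3), 15)**2 = (1 + (1/2)*15)**2 = (1 + 15/2)**2 = (17/2)**2 = 289/4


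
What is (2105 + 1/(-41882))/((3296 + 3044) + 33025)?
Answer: 88161609/1648684930 ≈ 0.053474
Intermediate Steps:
(2105 + 1/(-41882))/((3296 + 3044) + 33025) = (2105 - 1/41882)/(6340 + 33025) = (88161609/41882)/39365 = (88161609/41882)*(1/39365) = 88161609/1648684930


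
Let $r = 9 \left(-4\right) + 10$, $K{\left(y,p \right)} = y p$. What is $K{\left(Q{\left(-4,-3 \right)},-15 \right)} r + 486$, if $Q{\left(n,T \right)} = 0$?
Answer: $486$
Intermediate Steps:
$K{\left(y,p \right)} = p y$
$r = -26$ ($r = -36 + 10 = -26$)
$K{\left(Q{\left(-4,-3 \right)},-15 \right)} r + 486 = \left(-15\right) 0 \left(-26\right) + 486 = 0 \left(-26\right) + 486 = 0 + 486 = 486$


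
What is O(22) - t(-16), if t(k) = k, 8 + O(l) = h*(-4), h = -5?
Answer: 28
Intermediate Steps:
O(l) = 12 (O(l) = -8 - 5*(-4) = -8 + 20 = 12)
O(22) - t(-16) = 12 - 1*(-16) = 12 + 16 = 28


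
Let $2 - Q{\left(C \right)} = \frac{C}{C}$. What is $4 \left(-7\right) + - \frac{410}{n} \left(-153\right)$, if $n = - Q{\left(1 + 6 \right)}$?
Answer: $-62758$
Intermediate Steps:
$Q{\left(C \right)} = 1$ ($Q{\left(C \right)} = 2 - \frac{C}{C} = 2 - 1 = 1$)
$n = -1$ ($n = \left(-1\right) 1 = -1$)
$4 \left(-7\right) + - \frac{410}{n} \left(-153\right) = 4 \left(-7\right) + - \frac{410}{-1} \left(-153\right) = -28 + \left(-410\right) \left(-1\right) \left(-153\right) = -28 + 410 \left(-153\right) = -28 - 62730 = -62758$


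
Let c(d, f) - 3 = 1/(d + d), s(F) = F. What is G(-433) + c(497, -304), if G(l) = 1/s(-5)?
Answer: 13921/4970 ≈ 2.8010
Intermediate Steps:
c(d, f) = 3 + 1/(2*d) (c(d, f) = 3 + 1/(d + d) = 3 + 1/(2*d))
G(l) = -1/5 (G(l) = 1/(-5) = -1/5)
G(-433) + c(497, -304) = -1/5 + (3 + (1/2)/497) = -1/5 + (3 + (1/2)*(1/497)) = -1/5 + (3 + 1/994) = -1/5 + 2983/994 = 13921/4970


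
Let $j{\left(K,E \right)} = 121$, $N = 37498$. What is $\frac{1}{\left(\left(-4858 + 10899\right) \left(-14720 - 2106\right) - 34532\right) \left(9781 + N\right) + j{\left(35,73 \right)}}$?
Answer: $- \frac{1}{4807347536921} \approx -2.0801 \cdot 10^{-13}$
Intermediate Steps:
$\frac{1}{\left(\left(-4858 + 10899\right) \left(-14720 - 2106\right) - 34532\right) \left(9781 + N\right) + j{\left(35,73 \right)}} = \frac{1}{\left(\left(-4858 + 10899\right) \left(-14720 - 2106\right) - 34532\right) \left(9781 + 37498\right) + 121} = \frac{1}{\left(6041 \left(-16826\right) - 34532\right) 47279 + 121} = \frac{1}{\left(-101645866 - 34532\right) 47279 + 121} = \frac{1}{\left(-101680398\right) 47279 + 121} = \frac{1}{-4807347537042 + 121} = \frac{1}{-4807347536921} = - \frac{1}{4807347536921}$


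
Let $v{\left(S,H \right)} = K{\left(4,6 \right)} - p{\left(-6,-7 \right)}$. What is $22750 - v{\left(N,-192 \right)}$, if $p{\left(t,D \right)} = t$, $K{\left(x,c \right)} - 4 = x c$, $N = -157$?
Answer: $22716$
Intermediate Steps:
$K{\left(x,c \right)} = 4 + c x$ ($K{\left(x,c \right)} = 4 + x c = 4 + c x$)
$v{\left(S,H \right)} = 34$ ($v{\left(S,H \right)} = \left(4 + 6 \cdot 4\right) - -6 = \left(4 + 24\right) + 6 = 28 + 6 = 34$)
$22750 - v{\left(N,-192 \right)} = 22750 - 34 = 22716$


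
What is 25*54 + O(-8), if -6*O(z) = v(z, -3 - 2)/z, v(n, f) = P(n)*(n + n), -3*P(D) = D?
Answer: 12142/9 ≈ 1349.1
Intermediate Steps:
P(D) = -D/3
v(n, f) = -2*n**2/3 (v(n, f) = (-n/3)*(n + n) = (-n/3)*(2*n) = -2*n**2/3)
O(z) = z/9 (O(z) = -(-2*z**2/3)/(6*z) = -(-1)*z/9 = z/9)
25*54 + O(-8) = 25*54 + (1/9)*(-8) = 1350 - 8/9 = 12142/9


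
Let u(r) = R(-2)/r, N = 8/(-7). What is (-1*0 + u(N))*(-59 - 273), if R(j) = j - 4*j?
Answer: 1743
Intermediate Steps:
N = -8/7 (N = 8*(-⅐) = -8/7 ≈ -1.1429)
R(j) = -3*j
u(r) = 6/r (u(r) = (-3*(-2))/r = 6/r)
(-1*0 + u(N))*(-59 - 273) = (-1*0 + 6/(-8/7))*(-59 - 273) = (0 + 6*(-7/8))*(-332) = (0 - 21/4)*(-332) = -21/4*(-332) = 1743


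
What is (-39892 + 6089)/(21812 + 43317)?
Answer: -33803/65129 ≈ -0.51902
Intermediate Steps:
(-39892 + 6089)/(21812 + 43317) = -33803/65129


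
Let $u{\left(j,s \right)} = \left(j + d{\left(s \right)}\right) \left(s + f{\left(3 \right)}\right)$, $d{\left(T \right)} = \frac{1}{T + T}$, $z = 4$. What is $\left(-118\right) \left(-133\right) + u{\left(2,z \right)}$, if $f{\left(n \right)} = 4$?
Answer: $15711$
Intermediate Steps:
$d{\left(T \right)} = \frac{1}{2 T}$
$u{\left(j,s \right)} = \left(4 + s\right) \left(j + \frac{1}{2 s}\right)$ ($u{\left(j,s \right)} = \left(j + \frac{1}{2 s}\right) \left(s + 4\right) = \left(j + \frac{1}{2 s}\right) \left(4 + s\right) = \left(4 + s\right) \left(j + \frac{1}{2 s}\right)$)
$\left(-118\right) \left(-133\right) + u{\left(2,z \right)} = \left(-118\right) \left(-133\right) + \left(\frac{1}{2} + \frac{2}{4} + 4 \cdot 2 + 2 \cdot 4\right) = 15694 + \left(\frac{1}{2} + 2 \cdot \frac{1}{4} + 8 + 8\right) = 15694 + \left(\frac{1}{2} + \frac{1}{2} + 8 + 8\right) = 15694 + 17 = 15711$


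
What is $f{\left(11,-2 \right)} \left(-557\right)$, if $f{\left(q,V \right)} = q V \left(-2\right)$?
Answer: $-24508$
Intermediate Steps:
$f{\left(q,V \right)} = - 2 V q$ ($f{\left(q,V \right)} = V q \left(-2\right) = - 2 V q$)
$f{\left(11,-2 \right)} \left(-557\right) = \left(-2\right) \left(-2\right) 11 \left(-557\right) = 44 \left(-557\right) = -24508$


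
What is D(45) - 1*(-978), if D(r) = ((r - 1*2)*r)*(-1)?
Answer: -957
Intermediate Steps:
D(r) = -r*(-2 + r) (D(r) = ((r - 2)*r)*(-1) = ((-2 + r)*r)*(-1) = (r*(-2 + r))*(-1) = -r*(-2 + r))
D(45) - 1*(-978) = 45*(2 - 1*45) - 1*(-978) = 45*(2 - 45) + 978 = 45*(-43) + 978 = -1935 + 978 = -957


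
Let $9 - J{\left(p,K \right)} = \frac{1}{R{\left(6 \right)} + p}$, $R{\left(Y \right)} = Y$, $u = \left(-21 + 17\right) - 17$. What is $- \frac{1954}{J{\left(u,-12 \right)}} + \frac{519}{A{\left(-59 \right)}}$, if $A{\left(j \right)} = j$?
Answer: $- \frac{899937}{4012} \approx -224.31$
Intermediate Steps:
$u = -21$ ($u = -4 - 17 = -21$)
$J{\left(p,K \right)} = 9 - \frac{1}{6 + p}$
$- \frac{1954}{J{\left(u,-12 \right)}} + \frac{519}{A{\left(-59 \right)}} = - \frac{1954}{\frac{1}{6 - 21} \left(53 + 9 \left(-21\right)\right)} + \frac{519}{-59} = - \frac{1954}{\frac{1}{-15} \left(53 - 189\right)} + 519 \left(- \frac{1}{59}\right) = - \frac{1954}{\left(- \frac{1}{15}\right) \left(-136\right)} - \frac{519}{59} = - \frac{1954}{\frac{136}{15}} - \frac{519}{59} = \left(-1954\right) \frac{15}{136} - \frac{519}{59} = - \frac{14655}{68} - \frac{519}{59} = - \frac{899937}{4012}$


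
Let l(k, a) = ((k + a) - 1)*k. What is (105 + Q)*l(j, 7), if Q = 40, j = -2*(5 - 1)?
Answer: 2320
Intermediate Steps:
j = -8 (j = -2*4 = -8)
l(k, a) = k*(-1 + a + k) (l(k, a) = ((a + k) - 1)*k = (-1 + a + k)*k = k*(-1 + a + k))
(105 + Q)*l(j, 7) = (105 + 40)*(-8*(-1 + 7 - 8)) = 145*(-8*(-2)) = 145*16 = 2320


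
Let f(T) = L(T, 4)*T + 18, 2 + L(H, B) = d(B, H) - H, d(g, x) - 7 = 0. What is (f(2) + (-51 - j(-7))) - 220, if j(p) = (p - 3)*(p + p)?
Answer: -387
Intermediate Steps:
d(g, x) = 7 (d(g, x) = 7 + 0 = 7)
L(H, B) = 5 - H (L(H, B) = -2 + (7 - H) = 5 - H)
j(p) = 2*p*(-3 + p) (j(p) = (-3 + p)*(2*p) = 2*p*(-3 + p))
f(T) = 18 + T*(5 - T) (f(T) = (5 - T)*T + 18 = T*(5 - T) + 18 = 18 + T*(5 - T))
(f(2) + (-51 - j(-7))) - 220 = ((18 - 1*2*(-5 + 2)) + (-51 - 2*(-7)*(-3 - 7))) - 220 = ((18 - 1*2*(-3)) + (-51 - 2*(-7)*(-10))) - 220 = ((18 + 6) + (-51 - 1*140)) - 220 = (24 + (-51 - 140)) - 220 = (24 - 191) - 220 = -167 - 220 = -387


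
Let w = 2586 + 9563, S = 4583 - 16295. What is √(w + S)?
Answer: √437 ≈ 20.905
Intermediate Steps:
S = -11712
w = 12149
√(w + S) = √(12149 - 11712) = √437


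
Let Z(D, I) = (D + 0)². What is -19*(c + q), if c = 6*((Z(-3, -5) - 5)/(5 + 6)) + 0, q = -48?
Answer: 9576/11 ≈ 870.54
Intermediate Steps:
Z(D, I) = D²
c = 24/11 (c = 6*(((-3)² - 5)/(5 + 6)) + 0 = 6*((9 - 5)/11) + 0 = 6*(4*(1/11)) + 0 = 6*(4/11) + 0 = 24/11 + 0 = 24/11 ≈ 2.1818)
-19*(c + q) = -19*(24/11 - 48) = -19*(-504/11) = 9576/11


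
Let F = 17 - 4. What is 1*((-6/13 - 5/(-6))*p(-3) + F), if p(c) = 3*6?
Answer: 256/13 ≈ 19.692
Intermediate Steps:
F = 13
p(c) = 18
1*((-6/13 - 5/(-6))*p(-3) + F) = 1*((-6/13 - 5/(-6))*18 + 13) = 1*((-6*1/13 - 5*(-1/6))*18 + 13) = 1*((-6/13 + 5/6)*18 + 13) = 1*((29/78)*18 + 13) = 1*(87/13 + 13) = 1*(256/13) = 256/13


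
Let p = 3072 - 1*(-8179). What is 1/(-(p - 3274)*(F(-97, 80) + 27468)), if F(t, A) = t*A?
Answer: -1/157210716 ≈ -6.3609e-9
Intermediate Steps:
F(t, A) = A*t
p = 11251 (p = 3072 + 8179 = 11251)
1/(-(p - 3274)*(F(-97, 80) + 27468)) = 1/(-(11251 - 3274)*(80*(-97) + 27468)) = 1/(-7977*(-7760 + 27468)) = 1/(-7977*19708) = 1/(-1*157210716) = 1/(-157210716) = -1/157210716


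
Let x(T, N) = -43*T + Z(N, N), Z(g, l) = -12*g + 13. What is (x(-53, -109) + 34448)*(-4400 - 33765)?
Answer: -1452101920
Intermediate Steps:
Z(g, l) = 13 - 12*g
x(T, N) = 13 - 43*T - 12*N (x(T, N) = -43*T + (13 - 12*N) = 13 - 43*T - 12*N)
(x(-53, -109) + 34448)*(-4400 - 33765) = ((13 - 43*(-53) - 12*(-109)) + 34448)*(-4400 - 33765) = ((13 + 2279 + 1308) + 34448)*(-38165) = (3600 + 34448)*(-38165) = 38048*(-38165) = -1452101920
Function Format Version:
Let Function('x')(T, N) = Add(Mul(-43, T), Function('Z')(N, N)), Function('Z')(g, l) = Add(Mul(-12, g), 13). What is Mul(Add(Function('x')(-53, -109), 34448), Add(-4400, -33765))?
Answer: -1452101920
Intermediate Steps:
Function('Z')(g, l) = Add(13, Mul(-12, g))
Function('x')(T, N) = Add(13, Mul(-43, T), Mul(-12, N)) (Function('x')(T, N) = Add(Mul(-43, T), Add(13, Mul(-12, N))) = Add(13, Mul(-43, T), Mul(-12, N)))
Mul(Add(Function('x')(-53, -109), 34448), Add(-4400, -33765)) = Mul(Add(Add(13, Mul(-43, -53), Mul(-12, -109)), 34448), Add(-4400, -33765)) = Mul(Add(Add(13, 2279, 1308), 34448), -38165) = Mul(Add(3600, 34448), -38165) = Mul(38048, -38165) = -1452101920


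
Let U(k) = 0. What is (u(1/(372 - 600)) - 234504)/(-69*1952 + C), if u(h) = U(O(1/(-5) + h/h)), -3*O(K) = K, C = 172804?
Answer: -58626/9529 ≈ -6.1524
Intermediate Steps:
O(K) = -K/3
u(h) = 0
(u(1/(372 - 600)) - 234504)/(-69*1952 + C) = (0 - 234504)/(-69*1952 + 172804) = -234504/(-134688 + 172804) = -234504/38116 = -234504*1/38116 = -58626/9529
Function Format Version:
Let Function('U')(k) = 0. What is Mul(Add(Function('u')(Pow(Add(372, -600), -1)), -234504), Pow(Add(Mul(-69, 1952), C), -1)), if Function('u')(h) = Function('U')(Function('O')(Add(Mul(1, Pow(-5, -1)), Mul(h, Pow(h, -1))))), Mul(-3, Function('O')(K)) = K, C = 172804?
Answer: Rational(-58626, 9529) ≈ -6.1524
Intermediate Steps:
Function('O')(K) = Mul(Rational(-1, 3), K)
Function('u')(h) = 0
Mul(Add(Function('u')(Pow(Add(372, -600), -1)), -234504), Pow(Add(Mul(-69, 1952), C), -1)) = Mul(Add(0, -234504), Pow(Add(Mul(-69, 1952), 172804), -1)) = Mul(-234504, Pow(Add(-134688, 172804), -1)) = Mul(-234504, Pow(38116, -1)) = Mul(-234504, Rational(1, 38116)) = Rational(-58626, 9529)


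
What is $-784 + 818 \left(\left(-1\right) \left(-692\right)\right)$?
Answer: $565272$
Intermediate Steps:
$-784 + 818 \left(\left(-1\right) \left(-692\right)\right) = -784 + 818 \cdot 692 = -784 + 566056 = 565272$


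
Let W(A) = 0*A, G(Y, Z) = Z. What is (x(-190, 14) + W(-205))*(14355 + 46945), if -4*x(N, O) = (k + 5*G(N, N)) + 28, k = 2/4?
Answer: 28243975/2 ≈ 1.4122e+7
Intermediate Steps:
k = ½ (k = 2*(¼) = ½ ≈ 0.50000)
W(A) = 0
x(N, O) = -57/8 - 5*N/4 (x(N, O) = -((½ + 5*N) + 28)/4 = -(57/2 + 5*N)/4 = -57/8 - 5*N/4)
(x(-190, 14) + W(-205))*(14355 + 46945) = ((-57/8 - 5/4*(-190)) + 0)*(14355 + 46945) = ((-57/8 + 475/2) + 0)*61300 = (1843/8 + 0)*61300 = (1843/8)*61300 = 28243975/2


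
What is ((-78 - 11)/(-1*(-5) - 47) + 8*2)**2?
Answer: 579121/1764 ≈ 328.30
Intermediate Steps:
((-78 - 11)/(-1*(-5) - 47) + 8*2)**2 = (-89/(5 - 47) + 16)**2 = (-89/(-42) + 16)**2 = (-89*(-1/42) + 16)**2 = (89/42 + 16)**2 = (761/42)**2 = 579121/1764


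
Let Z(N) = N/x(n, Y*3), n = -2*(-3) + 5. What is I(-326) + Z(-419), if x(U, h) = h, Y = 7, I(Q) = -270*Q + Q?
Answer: 1841155/21 ≈ 87674.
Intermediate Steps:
I(Q) = -269*Q
n = 11 (n = 6 + 5 = 11)
Z(N) = N/21 (Z(N) = N/((7*3)) = N/21)
I(-326) + Z(-419) = -269*(-326) + (1/21)*(-419) = 87694 - 419/21 = 1841155/21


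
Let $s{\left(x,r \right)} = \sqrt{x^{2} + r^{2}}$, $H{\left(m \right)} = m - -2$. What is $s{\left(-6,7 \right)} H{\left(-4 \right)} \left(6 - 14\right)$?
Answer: $16 \sqrt{85} \approx 147.51$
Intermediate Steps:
$H{\left(m \right)} = 2 + m$ ($H{\left(m \right)} = m + 2 = 2 + m$)
$s{\left(x,r \right)} = \sqrt{r^{2} + x^{2}}$
$s{\left(-6,7 \right)} H{\left(-4 \right)} \left(6 - 14\right) = \sqrt{7^{2} + \left(-6\right)^{2}} \left(2 - 4\right) \left(6 - 14\right) = \sqrt{49 + 36} \left(-2\right) \left(6 - 14\right) = \sqrt{85} \left(-2\right) \left(-8\right) = - 2 \sqrt{85} \left(-8\right) = 16 \sqrt{85}$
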